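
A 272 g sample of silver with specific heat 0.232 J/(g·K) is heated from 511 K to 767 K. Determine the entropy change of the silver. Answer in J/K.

ΔS = ∫dQ_rev/T = m c ln(T₂/T₁) = 272 × 0.232 × ln(767/511) = 25.6 J/K.

ΔS = 25.6 J/K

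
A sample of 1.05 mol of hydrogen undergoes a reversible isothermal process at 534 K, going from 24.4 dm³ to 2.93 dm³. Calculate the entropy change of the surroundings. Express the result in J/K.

For an isothermal ideal gas ΔS_gas = nR ln(V₂/V₁) = 1.05 × 8.314 × ln(2.93/24.4) = -18.5 J/K.
The process is reversible, so ΔS_surr = −ΔS_gas = 18.5 J/K and ΔS_universe = 0.

ΔS_surr = 18.5 J/K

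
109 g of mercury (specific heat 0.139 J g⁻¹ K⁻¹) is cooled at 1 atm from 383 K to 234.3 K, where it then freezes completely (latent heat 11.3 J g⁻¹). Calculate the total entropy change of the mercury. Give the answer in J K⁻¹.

ΔS = -12.7 J/K

Cooling step: ΔS₁ = m c ln(T_tr/T_i) = 109 × 0.139 × ln(234.3/383) = -7.446 J/K.
Phase change: ΔS₂ = −mL/T_tr = −109 × 11.3 / 234.3 = -5.257 J/K.
ΔS_total = (-7.446) + (-5.257) = -12.7 J/K.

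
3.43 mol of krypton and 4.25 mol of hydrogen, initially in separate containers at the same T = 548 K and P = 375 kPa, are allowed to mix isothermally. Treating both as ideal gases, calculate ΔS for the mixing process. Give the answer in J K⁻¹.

ΔS_mix = 43.9 J/K

Mole fractions: x_A = 3.43/7.68 = 0.447, x_B = 0.553.
ΔS_mix = −R(n_A ln x_A + n_B ln x_B) = −8.314 × (3.43 ln 0.447 + 4.25 ln 0.553) = 43.9 J/K.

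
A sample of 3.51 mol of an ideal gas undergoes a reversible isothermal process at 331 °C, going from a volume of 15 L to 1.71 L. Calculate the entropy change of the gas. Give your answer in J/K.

For an isothermal ideal gas ΔS_gas = nR ln(V₂/V₁) = 3.51 × 8.314 × ln(1.71/15) = -63.4 J/K.

ΔS_gas = -63.4 J/K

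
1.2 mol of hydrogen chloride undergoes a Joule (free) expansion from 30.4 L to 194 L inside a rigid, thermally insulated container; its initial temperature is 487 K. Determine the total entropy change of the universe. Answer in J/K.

ΔS_universe = 18.5 J/K

For an ideal gas in free expansion Q = 0 and W = 0, so T is unchanged.
Entropy is a state function; using a reversible isothermal path, ΔS_gas = nR ln(V₂/V₁) = 1.2 × 8.314 × ln(194/30.4) = 18.5 J/K.
The insulated surroundings exchange no heat, so ΔS_surr = 0 and ΔS_universe = ΔS_gas.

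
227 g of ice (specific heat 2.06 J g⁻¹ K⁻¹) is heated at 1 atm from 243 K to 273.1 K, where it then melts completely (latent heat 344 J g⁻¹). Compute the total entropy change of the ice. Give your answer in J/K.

Warming step: ΔS₁ = m c ln(T_tr/T_i) = 227 × 2.06 × ln(273.1/243) = 54.61 J/K.
Phase change: ΔS₂ = +mL/T_tr = 227 × 344 / 273.1 = 285.9 J/K.
ΔS_total = (54.61) + (285.9) = 341 J/K.

ΔS = 341 J/K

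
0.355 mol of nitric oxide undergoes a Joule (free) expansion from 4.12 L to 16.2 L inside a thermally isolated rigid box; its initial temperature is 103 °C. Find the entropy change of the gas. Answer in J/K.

For an ideal gas in free expansion Q = 0 and W = 0, so T is unchanged.
Entropy is a state function; using a reversible isothermal path, ΔS_gas = nR ln(V₂/V₁) = 0.355 × 8.314 × ln(16.2/4.12) = 4.04 J/K.

ΔS_gas = 4.04 J/K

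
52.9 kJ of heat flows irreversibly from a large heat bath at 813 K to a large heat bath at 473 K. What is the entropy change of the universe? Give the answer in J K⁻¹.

ΔS_total = 46.8 J/K

ΔS_hot = −Q/T_H = −52900/813 = -65.068 J/K and ΔS_cold = +Q/T_C = 52900/473 = 111.84 J/K.
ΔS_total = -65.068 + 111.84 = 46.8 J/K, positive as the second law requires.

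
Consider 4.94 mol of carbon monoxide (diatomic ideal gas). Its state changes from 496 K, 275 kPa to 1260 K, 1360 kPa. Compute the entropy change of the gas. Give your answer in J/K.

ΔS = nC_p ln(T₂/T₁) − nR ln(P₂/P₁), with C_p = 7R/2 = 29.1 J mol⁻¹ K⁻¹ for a diatomic ideal gas.
ΔS = 4.94 × [29.1 × ln(1260/496) − 8.314 × ln(1360/275)] = 68.4 J/K.

ΔS = 68.4 J/K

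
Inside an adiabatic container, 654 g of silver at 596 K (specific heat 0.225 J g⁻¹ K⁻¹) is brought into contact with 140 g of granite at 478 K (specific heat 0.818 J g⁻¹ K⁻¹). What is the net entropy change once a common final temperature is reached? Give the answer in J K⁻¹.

Energy balance: T_f = (m₁c₁T₁ + m₂c₂T₂)/(m₁c₁ + m₂c₂) = 544.36 K.
ΔS₁ = m₁c₁ ln(T_f/T₁) = 147.15 × ln(544.36/596) = -13.34 J/K.
ΔS₂ = m₂c₂ ln(T_f/T₂) = 114.52 × ln(544.36/478) = 14.89 J/K.
ΔS_total = -13.34 + 14.89 = 1.55 J/K.

ΔS_total = 1.55 J/K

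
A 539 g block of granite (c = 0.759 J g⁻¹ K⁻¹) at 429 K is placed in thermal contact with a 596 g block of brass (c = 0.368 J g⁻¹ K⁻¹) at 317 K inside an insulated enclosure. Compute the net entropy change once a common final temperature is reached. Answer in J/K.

ΔS_total = 6.32 J/K

Energy balance: T_f = (m₁c₁T₁ + m₂c₂T₂)/(m₁c₁ + m₂c₂) = 389.91 K.
ΔS₁ = m₁c₁ ln(T_f/T₁) = 409.101 × ln(389.91/429) = -39.08 J/K.
ΔS₂ = m₂c₂ ln(T_f/T₂) = 219.328 × ln(389.91/317) = 45.4 J/K.
ΔS_total = -39.08 + 45.4 = 6.32 J/K.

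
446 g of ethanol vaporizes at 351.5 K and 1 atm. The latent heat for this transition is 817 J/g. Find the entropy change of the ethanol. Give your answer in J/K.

Heat absorbed by the substance: Q = mL = 446 × 817 = 364382 J.
At constant T, ΔS = Q_rev/T = 364382 / 351.5 = 1040 J/K.

ΔS = 1040 J/K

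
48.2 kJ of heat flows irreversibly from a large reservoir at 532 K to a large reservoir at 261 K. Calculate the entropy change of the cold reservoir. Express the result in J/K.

ΔS_cold = 185 J/K

The cold reservoir gains heat Q, so ΔS_cold = +Q/T_C = 48200/261 = 185 J/K.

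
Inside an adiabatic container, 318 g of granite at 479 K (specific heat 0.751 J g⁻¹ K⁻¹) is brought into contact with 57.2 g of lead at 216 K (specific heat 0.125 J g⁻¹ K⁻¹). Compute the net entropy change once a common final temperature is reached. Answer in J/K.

Energy balance: T_f = (m₁c₁T₁ + m₂c₂T₂)/(m₁c₁ + m₂c₂) = 471.35 K.
ΔS₁ = m₁c₁ ln(T_f/T₁) = 238.818 × ln(471.35/479) = -3.842 J/K.
ΔS₂ = m₂c₂ ln(T_f/T₂) = 7.15 × ln(471.35/216) = 5.579 J/K.
ΔS_total = -3.842 + 5.579 = 1.74 J/K.

ΔS_total = 1.74 J/K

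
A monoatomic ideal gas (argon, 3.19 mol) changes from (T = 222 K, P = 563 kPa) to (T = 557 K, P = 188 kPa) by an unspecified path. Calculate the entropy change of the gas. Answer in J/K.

ΔS = 90.1 J/K

ΔS = nC_p ln(T₂/T₁) − nR ln(P₂/P₁), with C_p = 5R/2 = 20.79 J mol⁻¹ K⁻¹ for a monoatomic ideal gas.
ΔS = 3.19 × [20.79 × ln(557/222) − 8.314 × ln(188/563)] = 90.1 J/K.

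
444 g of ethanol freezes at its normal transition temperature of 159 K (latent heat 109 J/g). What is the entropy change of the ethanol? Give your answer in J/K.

ΔS = -304 J/K

Heat released by the substance: Q = −mL = −444 × 109 = −48396 J.
At constant T, ΔS = Q_rev/T = −48396 / 159 = -304 J/K.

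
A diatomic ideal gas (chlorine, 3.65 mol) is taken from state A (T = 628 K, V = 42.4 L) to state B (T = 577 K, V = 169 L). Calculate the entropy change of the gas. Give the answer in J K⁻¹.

ΔS = 35.5 J/K

Entropy is a state function: ΔS = nC_V ln(T₂/T₁) + nR ln(V₂/V₁), with C_V = 5R/2 = 20.79 J mol⁻¹ K⁻¹ for a diatomic ideal gas.
ΔS = 3.65 × [20.79 × ln(577/628) + 8.314 × ln(169/42.4)] = 35.5 J/K.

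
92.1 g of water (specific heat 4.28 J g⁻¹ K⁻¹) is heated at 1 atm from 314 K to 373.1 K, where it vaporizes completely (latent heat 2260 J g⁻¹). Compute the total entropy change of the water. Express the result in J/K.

ΔS = 626 J/K

Warming step: ΔS₁ = m c ln(T_tr/T_i) = 92.1 × 4.28 × ln(373.1/314) = 67.98 J/K.
Phase change: ΔS₂ = +mL/T_tr = 92.1 × 2260 / 373.1 = 557.9 J/K.
ΔS_total = (67.98) + (557.9) = 626 J/K.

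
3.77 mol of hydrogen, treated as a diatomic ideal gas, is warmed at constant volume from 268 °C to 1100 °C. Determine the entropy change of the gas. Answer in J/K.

ΔS = 73 J/K

In kelvin: T₁ = 541.15 K, T₂ = 1373.15 K. At constant volume, ΔS = nC_V ln(T₂/T₁) with C_V = 5R/2 = 20.79 J mol⁻¹ K⁻¹.
ΔS = 3.77 × 20.79 × ln(1373.15/541.15) = 73 J/K.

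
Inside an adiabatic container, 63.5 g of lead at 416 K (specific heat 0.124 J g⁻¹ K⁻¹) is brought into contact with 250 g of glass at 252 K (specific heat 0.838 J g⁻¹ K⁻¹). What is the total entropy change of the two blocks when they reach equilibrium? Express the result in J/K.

Energy balance: T_f = (m₁c₁T₁ + m₂c₂T₂)/(m₁c₁ + m₂c₂) = 257.94 K.
ΔS₁ = m₁c₁ ln(T_f/T₁) = 7.874 × ln(257.94/416) = -3.763 J/K.
ΔS₂ = m₂c₂ ln(T_f/T₂) = 209.5 × ln(257.94/252) = 4.881 J/K.
ΔS_total = -3.763 + 4.881 = 1.12 J/K.

ΔS_total = 1.12 J/K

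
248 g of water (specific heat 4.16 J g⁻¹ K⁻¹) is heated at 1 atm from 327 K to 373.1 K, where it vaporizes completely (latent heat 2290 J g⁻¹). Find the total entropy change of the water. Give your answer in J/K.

ΔS = 1660 J/K

Warming step: ΔS₁ = m c ln(T_tr/T_i) = 248 × 4.16 × ln(373.1/327) = 136.1 J/K.
Phase change: ΔS₂ = +mL/T_tr = 248 × 2290 / 373.1 = 1522 J/K.
ΔS_total = (136.1) + (1522) = 1660 J/K.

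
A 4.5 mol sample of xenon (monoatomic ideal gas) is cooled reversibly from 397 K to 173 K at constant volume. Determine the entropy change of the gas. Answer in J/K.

At constant volume, ΔS = nC_V ln(T₂/T₁) with C_V = 3R/2 = 12.47 J mol⁻¹ K⁻¹.
ΔS = 4.5 × 12.47 × ln(173/397) = -46.6 J/K.

ΔS = -46.6 J/K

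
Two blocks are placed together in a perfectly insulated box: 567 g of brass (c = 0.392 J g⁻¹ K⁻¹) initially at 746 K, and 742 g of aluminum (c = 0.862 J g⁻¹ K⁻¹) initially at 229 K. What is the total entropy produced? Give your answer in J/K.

Energy balance: T_f = (m₁c₁T₁ + m₂c₂T₂)/(m₁c₁ + m₂c₂) = 362.33 K.
ΔS₁ = m₁c₁ ln(T_f/T₁) = 222.264 × ln(362.33/746) = -160.5 J/K.
ΔS₂ = m₂c₂ ln(T_f/T₂) = 639.604 × ln(362.33/229) = 293.5 J/K.
ΔS_total = -160.5 + 293.5 = 133 J/K.

ΔS_total = 133 J/K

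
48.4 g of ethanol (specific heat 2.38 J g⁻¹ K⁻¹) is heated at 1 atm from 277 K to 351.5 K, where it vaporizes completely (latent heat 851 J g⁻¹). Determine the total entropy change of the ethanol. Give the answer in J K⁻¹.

Warming step: ΔS₁ = m c ln(T_tr/T_i) = 48.4 × 2.38 × ln(351.5/277) = 27.44 J/K.
Phase change: ΔS₂ = +mL/T_tr = 48.4 × 851 / 351.5 = 117.2 J/K.
ΔS_total = (27.44) + (117.2) = 145 J/K.

ΔS = 145 J/K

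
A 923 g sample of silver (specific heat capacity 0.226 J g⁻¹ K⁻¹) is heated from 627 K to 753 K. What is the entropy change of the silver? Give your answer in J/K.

ΔS = ∫dQ_rev/T = m c ln(T₂/T₁) = 923 × 0.226 × ln(753/627) = 38.2 J/K.

ΔS = 38.2 J/K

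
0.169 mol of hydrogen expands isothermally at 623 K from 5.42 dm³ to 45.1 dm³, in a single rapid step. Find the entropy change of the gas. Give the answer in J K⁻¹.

ΔS_gas = 2.98 J/K

Entropy is a state function, so ΔS_gas depends only on the end states.
For an isothermal ideal gas ΔS_gas = nR ln(V₂/V₁) = 0.169 × 8.314 × ln(45.1/5.42) = 2.98 J/K.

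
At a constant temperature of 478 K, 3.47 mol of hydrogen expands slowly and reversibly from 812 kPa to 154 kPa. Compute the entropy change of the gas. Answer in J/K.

ΔS_gas = 48 J/K

For an isothermal ideal gas ΔS_gas = nR ln(P₁/P₂) = 3.47 × 8.314 × ln(812/154) = 48 J/K.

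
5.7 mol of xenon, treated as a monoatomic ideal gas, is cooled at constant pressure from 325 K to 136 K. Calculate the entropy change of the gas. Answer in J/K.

ΔS = -103 J/K

At constant pressure, ΔS = nC_p ln(T₂/T₁) with C_p = 5R/2 = 20.79 J mol⁻¹ K⁻¹.
ΔS = 5.7 × 20.79 × ln(136/325) = -103 J/K.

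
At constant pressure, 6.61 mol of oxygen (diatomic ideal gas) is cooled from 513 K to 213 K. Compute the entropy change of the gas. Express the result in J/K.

At constant pressure, ΔS = nC_p ln(T₂/T₁) with C_p = 7R/2 = 29.1 J mol⁻¹ K⁻¹.
ΔS = 6.61 × 29.1 × ln(213/513) = -169 J/K.

ΔS = -169 J/K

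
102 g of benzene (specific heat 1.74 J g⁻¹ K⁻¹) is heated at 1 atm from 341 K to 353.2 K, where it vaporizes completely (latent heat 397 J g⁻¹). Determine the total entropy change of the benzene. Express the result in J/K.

Warming step: ΔS₁ = m c ln(T_tr/T_i) = 102 × 1.74 × ln(353.2/341) = 6.239 J/K.
Phase change: ΔS₂ = +mL/T_tr = 102 × 397 / 353.2 = 114.6 J/K.
ΔS_total = (6.239) + (114.6) = 121 J/K.

ΔS = 121 J/K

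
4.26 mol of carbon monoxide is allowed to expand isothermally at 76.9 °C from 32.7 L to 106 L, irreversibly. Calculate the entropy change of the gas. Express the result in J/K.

Entropy is a state function, so ΔS_gas depends only on the end states.
For an isothermal ideal gas ΔS_gas = nR ln(V₂/V₁) = 4.26 × 8.314 × ln(106/32.7) = 41.7 J/K.

ΔS_gas = 41.7 J/K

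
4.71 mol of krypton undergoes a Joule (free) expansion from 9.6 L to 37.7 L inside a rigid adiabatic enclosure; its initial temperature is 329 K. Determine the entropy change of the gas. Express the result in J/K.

For an ideal gas in free expansion Q = 0 and W = 0, so T is unchanged.
Entropy is a state function; using a reversible isothermal path, ΔS_gas = nR ln(V₂/V₁) = 4.71 × 8.314 × ln(37.7/9.6) = 53.6 J/K.

ΔS_gas = 53.6 J/K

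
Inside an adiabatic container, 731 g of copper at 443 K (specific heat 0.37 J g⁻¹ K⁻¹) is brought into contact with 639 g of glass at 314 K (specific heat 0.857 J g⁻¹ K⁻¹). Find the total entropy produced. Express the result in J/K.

Energy balance: T_f = (m₁c₁T₁ + m₂c₂T₂)/(m₁c₁ + m₂c₂) = 356.65 K.
ΔS₁ = m₁c₁ ln(T_f/T₁) = 270.47 × ln(356.65/443) = -58.64 J/K.
ΔS₂ = m₂c₂ ln(T_f/T₂) = 547.623 × ln(356.65/314) = 69.74 J/K.
ΔS_total = -58.64 + 69.74 = 11.1 J/K.

ΔS_total = 11.1 J/K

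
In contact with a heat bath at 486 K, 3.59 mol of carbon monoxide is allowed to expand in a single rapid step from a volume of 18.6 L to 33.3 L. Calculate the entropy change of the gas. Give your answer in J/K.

Entropy is a state function, so ΔS_gas depends only on the end states.
For an isothermal ideal gas ΔS_gas = nR ln(V₂/V₁) = 3.59 × 8.314 × ln(33.3/18.6) = 17.4 J/K.

ΔS_gas = 17.4 J/K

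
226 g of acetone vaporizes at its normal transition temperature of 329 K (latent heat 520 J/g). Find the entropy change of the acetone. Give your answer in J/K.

Heat absorbed by the substance: Q = mL = 226 × 520 = 117520 J.
At constant T, ΔS = Q_rev/T = 117520 / 329 = 357 J/K.

ΔS = 357 J/K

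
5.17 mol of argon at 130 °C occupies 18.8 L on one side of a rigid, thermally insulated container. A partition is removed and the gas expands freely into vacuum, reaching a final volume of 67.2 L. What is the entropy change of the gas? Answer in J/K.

ΔS_gas = 54.8 J/K

For an ideal gas in free expansion Q = 0 and W = 0, so T is unchanged.
Entropy is a state function; using a reversible isothermal path, ΔS_gas = nR ln(V₂/V₁) = 5.17 × 8.314 × ln(67.2/18.8) = 54.8 J/K.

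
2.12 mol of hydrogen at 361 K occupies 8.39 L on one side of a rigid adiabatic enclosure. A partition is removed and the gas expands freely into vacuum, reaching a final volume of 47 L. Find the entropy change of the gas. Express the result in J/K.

ΔS_gas = 30.4 J/K

For an ideal gas in free expansion Q = 0 and W = 0, so T is unchanged.
Entropy is a state function; using a reversible isothermal path, ΔS_gas = nR ln(V₂/V₁) = 2.12 × 8.314 × ln(47/8.39) = 30.4 J/K.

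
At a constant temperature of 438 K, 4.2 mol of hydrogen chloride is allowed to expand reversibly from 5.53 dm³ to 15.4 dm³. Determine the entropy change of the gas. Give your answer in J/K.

ΔS_gas = 35.8 J/K

For an isothermal ideal gas ΔS_gas = nR ln(V₂/V₁) = 4.2 × 8.314 × ln(15.4/5.53) = 35.8 J/K.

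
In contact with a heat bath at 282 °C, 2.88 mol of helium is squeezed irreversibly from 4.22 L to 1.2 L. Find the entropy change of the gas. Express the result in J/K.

Entropy is a state function, so ΔS_gas depends only on the end states.
For an isothermal ideal gas ΔS_gas = nR ln(V₂/V₁) = 2.88 × 8.314 × ln(1.2/4.22) = -30.1 J/K.

ΔS_gas = -30.1 J/K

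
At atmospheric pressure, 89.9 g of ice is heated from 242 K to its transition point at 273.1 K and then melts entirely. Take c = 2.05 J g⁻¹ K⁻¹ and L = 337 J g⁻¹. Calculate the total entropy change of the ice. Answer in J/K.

ΔS = 133 J/K

Warming step: ΔS₁ = m c ln(T_tr/T_i) = 89.9 × 2.05 × ln(273.1/242) = 22.28 J/K.
Phase change: ΔS₂ = +mL/T_tr = 89.9 × 337 / 273.1 = 110.9 J/K.
ΔS_total = (22.28) + (110.9) = 133 J/K.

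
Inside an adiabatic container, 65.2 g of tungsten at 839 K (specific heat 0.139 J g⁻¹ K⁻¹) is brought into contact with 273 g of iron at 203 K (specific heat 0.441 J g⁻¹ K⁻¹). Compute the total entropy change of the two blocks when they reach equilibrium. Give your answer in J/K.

ΔS_total = 12.8 J/K

Energy balance: T_f = (m₁c₁T₁ + m₂c₂T₂)/(m₁c₁ + m₂c₂) = 247.52 K.
ΔS₁ = m₁c₁ ln(T_f/T₁) = 9.0628 × ln(247.52/839) = -11.06 J/K.
ΔS₂ = m₂c₂ ln(T_f/T₂) = 120.393 × ln(247.52/203) = 23.87 J/K.
ΔS_total = -11.06 + 23.87 = 12.8 J/K.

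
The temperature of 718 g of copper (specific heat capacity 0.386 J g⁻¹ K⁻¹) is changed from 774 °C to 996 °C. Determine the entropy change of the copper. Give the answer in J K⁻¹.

In kelvin: T₁ = 1047.15 K, T₂ = 1269.15 K. ΔS = ∫dQ_rev/T = m c ln(T₂/T₁) = 718 × 0.386 × ln(1269.15/1047.15) = 53.3 J/K.

ΔS = 53.3 J/K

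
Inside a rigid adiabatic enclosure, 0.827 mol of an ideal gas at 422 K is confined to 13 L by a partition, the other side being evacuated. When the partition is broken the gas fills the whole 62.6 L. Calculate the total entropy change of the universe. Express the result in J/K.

ΔS_universe = 10.8 J/K

No heat is exchanged and no work is done, so the ideal-gas temperature stays constant.
Entropy is a state function; using a reversible isothermal path, ΔS_gas = nR ln(V₂/V₁) = 0.827 × 8.314 × ln(62.6/13) = 10.8 J/K.
The insulated surroundings exchange no heat, so ΔS_surr = 0 and ΔS_universe = ΔS_gas.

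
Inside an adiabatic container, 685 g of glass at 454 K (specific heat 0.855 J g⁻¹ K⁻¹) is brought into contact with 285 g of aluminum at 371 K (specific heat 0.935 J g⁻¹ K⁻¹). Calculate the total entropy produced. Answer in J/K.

Energy balance: T_f = (m₁c₁T₁ + m₂c₂T₂)/(m₁c₁ + m₂c₂) = 428.05 K.
ΔS₁ = m₁c₁ ln(T_f/T₁) = 585.675 × ln(428.05/454) = -34.4778 J/K.
ΔS₂ = m₂c₂ ln(T_f/T₂) = 266.475 × ln(428.05/371) = 38.113 J/K.
ΔS_total = -34.4778 + 38.113 = 3.64 J/K.

ΔS_total = 3.64 J/K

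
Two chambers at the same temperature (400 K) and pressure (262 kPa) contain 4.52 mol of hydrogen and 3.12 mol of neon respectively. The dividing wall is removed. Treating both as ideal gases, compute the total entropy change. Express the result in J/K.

Mole fractions: x_A = 4.52/7.64 = 0.592, x_B = 0.408.
ΔS_mix = −R(n_A ln x_A + n_B ln x_B) = −8.314 × (4.52 ln 0.592 + 3.12 ln 0.408) = 43 J/K.

ΔS_mix = 43 J/K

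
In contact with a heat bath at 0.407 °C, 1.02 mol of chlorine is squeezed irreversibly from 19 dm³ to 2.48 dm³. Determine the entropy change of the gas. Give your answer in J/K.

Entropy is a state function, so ΔS_gas depends only on the end states.
For an isothermal ideal gas ΔS_gas = nR ln(V₂/V₁) = 1.02 × 8.314 × ln(2.48/19) = -17.3 J/K.

ΔS_gas = -17.3 J/K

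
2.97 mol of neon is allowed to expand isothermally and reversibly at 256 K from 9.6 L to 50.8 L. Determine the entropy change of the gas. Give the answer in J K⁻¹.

ΔS_gas = 41.1 J/K

For an isothermal ideal gas ΔS_gas = nR ln(V₂/V₁) = 2.97 × 8.314 × ln(50.8/9.6) = 41.1 J/K.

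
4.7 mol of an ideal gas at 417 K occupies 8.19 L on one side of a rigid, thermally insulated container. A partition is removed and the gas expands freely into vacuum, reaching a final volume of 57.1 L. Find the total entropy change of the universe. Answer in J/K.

No heat is exchanged and no work is done, so the ideal-gas temperature stays constant.
Entropy is a state function; using a reversible isothermal path, ΔS_gas = nR ln(V₂/V₁) = 4.7 × 8.314 × ln(57.1/8.19) = 75.9 J/K.
The insulated surroundings exchange no heat, so ΔS_surr = 0 and ΔS_universe = ΔS_gas.

ΔS_universe = 75.9 J/K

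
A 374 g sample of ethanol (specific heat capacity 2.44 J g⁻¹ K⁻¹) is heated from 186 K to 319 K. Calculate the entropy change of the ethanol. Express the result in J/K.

ΔS = ∫dQ_rev/T = m c ln(T₂/T₁) = 374 × 2.44 × ln(319/186) = 492 J/K.

ΔS = 492 J/K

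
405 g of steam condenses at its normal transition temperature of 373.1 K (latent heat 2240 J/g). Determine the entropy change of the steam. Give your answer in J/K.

Heat released by the substance: Q = −mL = −405 × 2240 = −907200 J.
At constant T, ΔS = Q_rev/T = −907200 / 373.1 = -2430 J/K.

ΔS = -2430 J/K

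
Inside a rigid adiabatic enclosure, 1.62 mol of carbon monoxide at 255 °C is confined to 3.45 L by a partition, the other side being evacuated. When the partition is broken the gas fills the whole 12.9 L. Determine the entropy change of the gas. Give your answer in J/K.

ΔS_gas = 17.8 J/K

No heat is exchanged and no work is done, so the ideal-gas temperature stays constant.
Entropy is a state function; using a reversible isothermal path, ΔS_gas = nR ln(V₂/V₁) = 1.62 × 8.314 × ln(12.9/3.45) = 17.8 J/K.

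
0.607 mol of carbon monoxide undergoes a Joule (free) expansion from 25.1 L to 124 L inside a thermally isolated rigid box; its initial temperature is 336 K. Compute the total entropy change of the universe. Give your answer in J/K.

For an ideal gas in free expansion Q = 0 and W = 0, so T is unchanged.
Entropy is a state function; using a reversible isothermal path, ΔS_gas = nR ln(V₂/V₁) = 0.607 × 8.314 × ln(124/25.1) = 8.06 J/K.
The insulated surroundings exchange no heat, so ΔS_surr = 0 and ΔS_universe = ΔS_gas.

ΔS_universe = 8.06 J/K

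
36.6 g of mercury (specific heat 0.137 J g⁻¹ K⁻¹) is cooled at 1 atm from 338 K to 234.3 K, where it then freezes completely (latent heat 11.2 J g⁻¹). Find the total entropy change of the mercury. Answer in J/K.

ΔS = -3.59 J/K

Cooling step: ΔS₁ = m c ln(T_tr/T_i) = 36.6 × 0.137 × ln(234.3/338) = -1.837 J/K.
Phase change: ΔS₂ = −mL/T_tr = −36.6 × 11.2 / 234.3 = -1.75 J/K.
ΔS_total = (-1.837) + (-1.75) = -3.59 J/K.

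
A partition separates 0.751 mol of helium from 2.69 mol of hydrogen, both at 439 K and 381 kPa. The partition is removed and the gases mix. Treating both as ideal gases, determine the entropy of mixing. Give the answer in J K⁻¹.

Mole fractions: x_A = 0.751/3.44 = 0.218, x_B = 0.782.
ΔS_mix = −R(n_A ln x_A + n_B ln x_B) = −8.314 × (0.751 ln 0.218 + 2.69 ln 0.782) = 15 J/K.

ΔS_mix = 15 J/K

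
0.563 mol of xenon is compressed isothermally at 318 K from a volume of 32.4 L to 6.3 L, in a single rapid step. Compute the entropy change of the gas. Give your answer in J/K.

ΔS_gas = -7.67 J/K

Entropy is a state function, so ΔS_gas depends only on the end states.
For an isothermal ideal gas ΔS_gas = nR ln(V₂/V₁) = 0.563 × 8.314 × ln(6.3/32.4) = -7.67 J/K.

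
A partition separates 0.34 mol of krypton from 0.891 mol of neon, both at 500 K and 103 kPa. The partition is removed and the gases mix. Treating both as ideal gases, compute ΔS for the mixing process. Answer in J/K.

ΔS_mix = 6.03 J/K

Mole fractions: x_A = 0.34/1.23 = 0.276, x_B = 0.724.
ΔS_mix = −R(n_A ln x_A + n_B ln x_B) = −8.314 × (0.34 ln 0.276 + 0.891 ln 0.724) = 6.03 J/K.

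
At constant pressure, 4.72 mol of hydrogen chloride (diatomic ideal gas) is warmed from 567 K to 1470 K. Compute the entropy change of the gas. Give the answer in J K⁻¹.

At constant pressure, ΔS = nC_p ln(T₂/T₁) with C_p = 7R/2 = 29.1 J mol⁻¹ K⁻¹.
ΔS = 4.72 × 29.1 × ln(1470/567) = 131 J/K.

ΔS = 131 J/K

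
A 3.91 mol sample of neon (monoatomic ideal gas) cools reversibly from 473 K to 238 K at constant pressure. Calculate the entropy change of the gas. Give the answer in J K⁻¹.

ΔS = -55.8 J/K

At constant pressure, ΔS = nC_p ln(T₂/T₁) with C_p = 5R/2 = 20.79 J mol⁻¹ K⁻¹.
ΔS = 3.91 × 20.79 × ln(238/473) = -55.8 J/K.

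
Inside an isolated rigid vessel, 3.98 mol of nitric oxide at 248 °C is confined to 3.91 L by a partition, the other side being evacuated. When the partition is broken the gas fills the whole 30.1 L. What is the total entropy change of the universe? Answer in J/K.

For an ideal gas in free expansion Q = 0 and W = 0, so T is unchanged.
Entropy is a state function; using a reversible isothermal path, ΔS_gas = nR ln(V₂/V₁) = 3.98 × 8.314 × ln(30.1/3.91) = 67.5 J/K.
The insulated surroundings exchange no heat, so ΔS_surr = 0 and ΔS_universe = ΔS_gas.

ΔS_universe = 67.5 J/K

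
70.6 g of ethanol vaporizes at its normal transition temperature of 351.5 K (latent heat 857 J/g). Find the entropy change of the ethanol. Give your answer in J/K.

Heat absorbed by the substance: Q = mL = 70.6 × 857 = 60504.2 J.
At constant T, ΔS = Q_rev/T = 60504.2 / 351.5 = 172 J/K.

ΔS = 172 J/K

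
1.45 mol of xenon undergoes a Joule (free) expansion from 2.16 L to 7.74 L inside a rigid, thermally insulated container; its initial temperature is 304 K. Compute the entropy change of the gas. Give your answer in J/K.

ΔS_gas = 15.4 J/K

For an ideal gas in free expansion Q = 0 and W = 0, so T is unchanged.
Entropy is a state function; using a reversible isothermal path, ΔS_gas = nR ln(V₂/V₁) = 1.45 × 8.314 × ln(7.74/2.16) = 15.4 J/K.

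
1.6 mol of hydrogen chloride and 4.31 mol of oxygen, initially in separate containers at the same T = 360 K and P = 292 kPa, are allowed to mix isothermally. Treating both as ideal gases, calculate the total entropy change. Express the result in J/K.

ΔS_mix = 28.7 J/K

Mole fractions: x_A = 1.6/5.91 = 0.271, x_B = 0.729.
ΔS_mix = −R(n_A ln x_A + n_B ln x_B) = −8.314 × (1.6 ln 0.271 + 4.31 ln 0.729) = 28.7 J/K.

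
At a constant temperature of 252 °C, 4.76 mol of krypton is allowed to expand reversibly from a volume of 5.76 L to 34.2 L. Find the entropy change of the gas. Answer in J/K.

ΔS_gas = 70.5 J/K

For an isothermal ideal gas ΔS_gas = nR ln(V₂/V₁) = 4.76 × 8.314 × ln(34.2/5.76) = 70.5 J/K.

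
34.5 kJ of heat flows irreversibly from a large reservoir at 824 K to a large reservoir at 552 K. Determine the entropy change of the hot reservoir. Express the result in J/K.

ΔS_hot = -41.9 J/K

The hot reservoir loses heat Q, so ΔS_hot = −Q/T_H = −34500/824 = -41.9 J/K.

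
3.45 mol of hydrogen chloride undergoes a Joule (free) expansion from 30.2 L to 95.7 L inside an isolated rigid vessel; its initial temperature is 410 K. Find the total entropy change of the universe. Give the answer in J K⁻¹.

No heat is exchanged and no work is done, so the ideal-gas temperature stays constant.
Entropy is a state function; using a reversible isothermal path, ΔS_gas = nR ln(V₂/V₁) = 3.45 × 8.314 × ln(95.7/30.2) = 33.1 J/K.
The insulated surroundings exchange no heat, so ΔS_surr = 0 and ΔS_universe = ΔS_gas.

ΔS_universe = 33.1 J/K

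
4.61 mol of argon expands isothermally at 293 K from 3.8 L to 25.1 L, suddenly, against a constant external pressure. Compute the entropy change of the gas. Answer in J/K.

ΔS_gas = 72.4 J/K

Entropy is a state function, so ΔS_gas depends only on the end states.
For an isothermal ideal gas ΔS_gas = nR ln(V₂/V₁) = 4.61 × 8.314 × ln(25.1/3.8) = 72.4 J/K.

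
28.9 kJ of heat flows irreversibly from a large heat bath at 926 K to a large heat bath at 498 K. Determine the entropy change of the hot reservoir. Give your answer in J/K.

The hot reservoir loses heat Q, so ΔS_hot = −Q/T_H = −28900/926 = -31.2 J/K.

ΔS_hot = -31.2 J/K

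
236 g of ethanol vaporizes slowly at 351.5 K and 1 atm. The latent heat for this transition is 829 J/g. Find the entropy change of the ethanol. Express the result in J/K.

ΔS = 557 J/K

Heat absorbed by the substance: Q = mL = 236 × 829 = 195644 J.
At constant T, ΔS = Q_rev/T = 195644 / 351.5 = 557 J/K.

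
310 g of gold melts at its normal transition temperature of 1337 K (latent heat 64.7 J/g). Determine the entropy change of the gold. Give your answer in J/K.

Heat absorbed by the substance: Q = mL = 310 × 64.7 = 20057 J.
At constant T, ΔS = Q_rev/T = 20057 / 1337 = 15 J/K.

ΔS = 15 J/K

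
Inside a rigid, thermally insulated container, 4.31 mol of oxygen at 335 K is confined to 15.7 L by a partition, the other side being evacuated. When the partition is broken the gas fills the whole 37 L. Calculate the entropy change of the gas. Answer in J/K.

For an ideal gas in free expansion Q = 0 and W = 0, so T is unchanged.
Entropy is a state function; using a reversible isothermal path, ΔS_gas = nR ln(V₂/V₁) = 4.31 × 8.314 × ln(37/15.7) = 30.7 J/K.

ΔS_gas = 30.7 J/K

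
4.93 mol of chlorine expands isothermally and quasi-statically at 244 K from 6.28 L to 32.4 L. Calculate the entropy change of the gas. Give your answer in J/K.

For an isothermal ideal gas ΔS_gas = nR ln(V₂/V₁) = 4.93 × 8.314 × ln(32.4/6.28) = 67.3 J/K.

ΔS_gas = 67.3 J/K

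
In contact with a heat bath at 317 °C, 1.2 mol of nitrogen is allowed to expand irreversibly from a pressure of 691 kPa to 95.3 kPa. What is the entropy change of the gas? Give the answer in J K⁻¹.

ΔS_gas = 19.8 J/K

Entropy is a state function, so ΔS_gas depends only on the end states.
For an isothermal ideal gas ΔS_gas = nR ln(P₁/P₂) = 1.2 × 8.314 × ln(691/95.3) = 19.8 J/K.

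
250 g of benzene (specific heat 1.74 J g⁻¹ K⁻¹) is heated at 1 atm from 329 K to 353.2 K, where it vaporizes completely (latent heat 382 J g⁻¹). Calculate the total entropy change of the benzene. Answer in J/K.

ΔS = 301 J/K

Warming step: ΔS₁ = m c ln(T_tr/T_i) = 250 × 1.74 × ln(353.2/329) = 30.87 J/K.
Phase change: ΔS₂ = +mL/T_tr = 250 × 382 / 353.2 = 270.4 J/K.
ΔS_total = (30.87) + (270.4) = 301 J/K.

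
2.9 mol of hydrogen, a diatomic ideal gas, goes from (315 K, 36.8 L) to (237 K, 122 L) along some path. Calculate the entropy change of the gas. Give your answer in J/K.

Entropy is a state function: ΔS = nC_V ln(T₂/T₁) + nR ln(V₂/V₁), with C_V = 5R/2 = 20.79 J mol⁻¹ K⁻¹ for a diatomic ideal gas.
ΔS = 2.9 × [20.79 × ln(237/315) + 8.314 × ln(122/36.8)] = 11.7 J/K.

ΔS = 11.7 J/K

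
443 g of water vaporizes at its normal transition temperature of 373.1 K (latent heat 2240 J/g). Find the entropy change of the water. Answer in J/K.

ΔS = 2660 J/K

Heat absorbed by the substance: Q = mL = 443 × 2240 = 992320 J.
At constant T, ΔS = Q_rev/T = 992320 / 373.1 = 2660 J/K.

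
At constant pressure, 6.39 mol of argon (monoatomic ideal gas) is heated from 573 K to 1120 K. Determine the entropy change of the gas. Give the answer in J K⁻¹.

At constant pressure, ΔS = nC_p ln(T₂/T₁) with C_p = 5R/2 = 20.79 J mol⁻¹ K⁻¹.
ΔS = 6.39 × 20.79 × ln(1120/573) = 89 J/K.

ΔS = 89 J/K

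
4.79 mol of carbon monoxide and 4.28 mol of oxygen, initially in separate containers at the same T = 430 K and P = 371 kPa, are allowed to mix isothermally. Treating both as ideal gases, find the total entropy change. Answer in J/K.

Mole fractions: x_A = 4.79/9.07 = 0.528, x_B = 0.472.
ΔS_mix = −R(n_A ln x_A + n_B ln x_B) = −8.314 × (4.79 ln 0.528 + 4.28 ln 0.472) = 52.1 J/K.

ΔS_mix = 52.1 J/K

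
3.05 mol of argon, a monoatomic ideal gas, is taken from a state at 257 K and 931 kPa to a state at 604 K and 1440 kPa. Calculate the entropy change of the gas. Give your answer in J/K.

ΔS = nC_p ln(T₂/T₁) − nR ln(P₂/P₁), with C_p = 5R/2 = 20.79 J mol⁻¹ K⁻¹ for a monoatomic ideal gas.
ΔS = 3.05 × [20.79 × ln(604/257) − 8.314 × ln(1440/931)] = 43.1 J/K.

ΔS = 43.1 J/K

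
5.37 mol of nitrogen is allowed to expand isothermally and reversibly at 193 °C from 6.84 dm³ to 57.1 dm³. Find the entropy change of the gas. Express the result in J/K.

For an isothermal ideal gas ΔS_gas = nR ln(V₂/V₁) = 5.37 × 8.314 × ln(57.1/6.84) = 94.7 J/K.

ΔS_gas = 94.7 J/K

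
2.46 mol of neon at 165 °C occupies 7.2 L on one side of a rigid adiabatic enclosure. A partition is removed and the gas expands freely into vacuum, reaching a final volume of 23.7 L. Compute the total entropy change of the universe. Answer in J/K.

For an ideal gas in free expansion Q = 0 and W = 0, so T is unchanged.
Entropy is a state function; using a reversible isothermal path, ΔS_gas = nR ln(V₂/V₁) = 2.46 × 8.314 × ln(23.7/7.2) = 24.4 J/K.
The insulated surroundings exchange no heat, so ΔS_surr = 0 and ΔS_universe = ΔS_gas.

ΔS_universe = 24.4 J/K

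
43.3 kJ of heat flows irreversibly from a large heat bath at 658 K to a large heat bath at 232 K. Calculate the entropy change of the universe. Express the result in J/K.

ΔS_hot = −Q/T_H = −43300/658 = -65.81 J/K and ΔS_cold = +Q/T_C = 43300/232 = 186.6 J/K.
ΔS_total = -65.81 + 186.6 = 121 J/K, positive as the second law requires.

ΔS_total = 121 J/K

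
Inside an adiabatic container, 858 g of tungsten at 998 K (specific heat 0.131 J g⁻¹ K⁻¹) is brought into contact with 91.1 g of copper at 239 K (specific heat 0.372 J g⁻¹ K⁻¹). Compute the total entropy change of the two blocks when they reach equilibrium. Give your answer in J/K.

Energy balance: T_f = (m₁c₁T₁ + m₂c₂T₂)/(m₁c₁ + m₂c₂) = 822.17 K.
ΔS₁ = m₁c₁ ln(T_f/T₁) = 112.398 × ln(822.17/998) = -21.78 J/K.
ΔS₂ = m₂c₂ ln(T_f/T₂) = 33.8892 × ln(822.17/239) = 41.87 J/K.
ΔS_total = -21.78 + 41.87 = 20.1 J/K.

ΔS_total = 20.1 J/K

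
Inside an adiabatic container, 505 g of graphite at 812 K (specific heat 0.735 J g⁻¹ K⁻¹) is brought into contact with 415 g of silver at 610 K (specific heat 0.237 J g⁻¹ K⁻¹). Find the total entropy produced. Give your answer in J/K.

ΔS_total = 3.01 J/K

Energy balance: T_f = (m₁c₁T₁ + m₂c₂T₂)/(m₁c₁ + m₂c₂) = 769.69 K.
ΔS₁ = m₁c₁ ln(T_f/T₁) = 371.175 × ln(769.69/812) = -19.86 J/K.
ΔS₂ = m₂c₂ ln(T_f/T₂) = 98.355 × ln(769.69/610) = 22.87 J/K.
ΔS_total = -19.86 + 22.87 = 3.01 J/K.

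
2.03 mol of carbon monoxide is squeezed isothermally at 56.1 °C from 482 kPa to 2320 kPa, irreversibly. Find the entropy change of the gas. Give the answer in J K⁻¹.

Entropy is a state function, so ΔS_gas depends only on the end states.
For an isothermal ideal gas ΔS_gas = nR ln(P₁/P₂) = 2.03 × 8.314 × ln(482/2320) = -26.5 J/K.

ΔS_gas = -26.5 J/K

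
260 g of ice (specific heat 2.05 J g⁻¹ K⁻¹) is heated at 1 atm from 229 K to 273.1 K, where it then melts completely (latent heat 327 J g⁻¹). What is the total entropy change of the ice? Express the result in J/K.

ΔS = 405 J/K

Warming step: ΔS₁ = m c ln(T_tr/T_i) = 260 × 2.05 × ln(273.1/229) = 93.87 J/K.
Phase change: ΔS₂ = +mL/T_tr = 260 × 327 / 273.1 = 311.3 J/K.
ΔS_total = (93.87) + (311.3) = 405 J/K.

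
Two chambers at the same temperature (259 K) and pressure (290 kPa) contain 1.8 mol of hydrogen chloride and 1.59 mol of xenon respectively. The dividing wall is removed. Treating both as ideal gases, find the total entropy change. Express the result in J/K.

Mole fractions: x_A = 1.8/3.39 = 0.531, x_B = 0.469.
ΔS_mix = −R(n_A ln x_A + n_B ln x_B) = −8.314 × (1.8 ln 0.531 + 1.59 ln 0.469) = 19.5 J/K.

ΔS_mix = 19.5 J/K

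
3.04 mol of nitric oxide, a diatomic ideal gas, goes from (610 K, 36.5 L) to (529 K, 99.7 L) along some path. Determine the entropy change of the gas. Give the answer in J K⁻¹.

ΔS = 16.4 J/K

Entropy is a state function: ΔS = nC_V ln(T₂/T₁) + nR ln(V₂/V₁), with C_V = 5R/2 = 20.79 J mol⁻¹ K⁻¹ for a diatomic ideal gas.
ΔS = 3.04 × [20.79 × ln(529/610) + 8.314 × ln(99.7/36.5)] = 16.4 J/K.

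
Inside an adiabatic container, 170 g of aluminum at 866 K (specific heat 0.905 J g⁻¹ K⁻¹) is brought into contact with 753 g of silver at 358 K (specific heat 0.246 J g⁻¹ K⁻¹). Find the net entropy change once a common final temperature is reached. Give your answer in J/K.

Energy balance: T_f = (m₁c₁T₁ + m₂c₂T₂)/(m₁c₁ + m₂c₂) = 588.49 K.
ΔS₁ = m₁c₁ ln(T_f/T₁) = 153.85 × ln(588.49/866) = -59.44 J/K.
ΔS₂ = m₂c₂ ln(T_f/T₂) = 185.238 × ln(588.49/358) = 92.07 J/K.
ΔS_total = -59.44 + 92.07 = 32.6 J/K.

ΔS_total = 32.6 J/K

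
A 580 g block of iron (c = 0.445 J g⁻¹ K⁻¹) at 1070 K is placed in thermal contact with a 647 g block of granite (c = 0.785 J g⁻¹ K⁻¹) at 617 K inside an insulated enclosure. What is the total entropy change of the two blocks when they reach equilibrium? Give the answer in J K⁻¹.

ΔS_total = 27.2 J/K

Energy balance: T_f = (m₁c₁T₁ + m₂c₂T₂)/(m₁c₁ + m₂c₂) = 769.64 K.
ΔS₁ = m₁c₁ ln(T_f/T₁) = 258.1 × ln(769.64/1070) = -85.043 J/K.
ΔS₂ = m₂c₂ ln(T_f/T₂) = 507.895 × ln(769.64/617) = 112.27 J/K.
ΔS_total = -85.043 + 112.27 = 27.2 J/K.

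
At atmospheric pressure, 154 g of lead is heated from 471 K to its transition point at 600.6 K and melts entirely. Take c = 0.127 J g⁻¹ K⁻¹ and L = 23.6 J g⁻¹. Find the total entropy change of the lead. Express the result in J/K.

ΔS = 10.8 J/K

Warming step: ΔS₁ = m c ln(T_tr/T_i) = 154 × 0.127 × ln(600.6/471) = 4.754 J/K.
Phase change: ΔS₂ = +mL/T_tr = 154 × 23.6 / 600.6 = 6.051 J/K.
ΔS_total = (4.754) + (6.051) = 10.8 J/K.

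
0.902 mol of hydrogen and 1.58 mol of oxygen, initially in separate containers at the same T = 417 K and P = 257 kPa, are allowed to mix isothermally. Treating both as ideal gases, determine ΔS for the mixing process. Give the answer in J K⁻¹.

Mole fractions: x_A = 0.902/2.48 = 0.363, x_B = 0.637.
ΔS_mix = −R(n_A ln x_A + n_B ln x_B) = −8.314 × (0.902 ln 0.363 + 1.58 ln 0.637) = 13.5 J/K.

ΔS_mix = 13.5 J/K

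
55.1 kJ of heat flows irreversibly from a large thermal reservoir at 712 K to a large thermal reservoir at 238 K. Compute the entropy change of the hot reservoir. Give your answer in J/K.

The hot reservoir loses heat Q, so ΔS_hot = −Q/T_H = −55100/712 = -77.4 J/K.

ΔS_hot = -77.4 J/K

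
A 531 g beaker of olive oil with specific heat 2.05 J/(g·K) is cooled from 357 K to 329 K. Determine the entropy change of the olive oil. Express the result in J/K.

ΔS = -88.9 J/K

ΔS = ∫dQ_rev/T = m c ln(T₂/T₁) = 531 × 2.05 × ln(329/357) = -88.9 J/K.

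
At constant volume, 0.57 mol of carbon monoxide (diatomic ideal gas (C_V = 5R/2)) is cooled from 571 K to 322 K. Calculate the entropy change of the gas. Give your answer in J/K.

ΔS = -6.79 J/K

At constant volume, ΔS = nC_V ln(T₂/T₁) with C_V = 5R/2 = 20.79 J mol⁻¹ K⁻¹.
ΔS = 0.57 × 20.79 × ln(322/571) = -6.79 J/K.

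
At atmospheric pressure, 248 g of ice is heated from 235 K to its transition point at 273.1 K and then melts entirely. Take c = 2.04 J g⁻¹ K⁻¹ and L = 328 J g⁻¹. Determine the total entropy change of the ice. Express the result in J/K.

ΔS = 374 J/K

Warming step: ΔS₁ = m c ln(T_tr/T_i) = 248 × 2.04 × ln(273.1/235) = 76.02 J/K.
Phase change: ΔS₂ = +mL/T_tr = 248 × 328 / 273.1 = 297.9 J/K.
ΔS_total = (76.02) + (297.9) = 374 J/K.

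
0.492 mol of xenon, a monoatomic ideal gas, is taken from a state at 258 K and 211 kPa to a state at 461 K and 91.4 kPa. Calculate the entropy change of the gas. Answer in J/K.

ΔS = 9.36 J/K

ΔS = nC_p ln(T₂/T₁) − nR ln(P₂/P₁), with C_p = 5R/2 = 20.79 J mol⁻¹ K⁻¹ for a monoatomic ideal gas.
ΔS = 0.492 × [20.79 × ln(461/258) − 8.314 × ln(91.4/211)] = 9.36 J/K.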